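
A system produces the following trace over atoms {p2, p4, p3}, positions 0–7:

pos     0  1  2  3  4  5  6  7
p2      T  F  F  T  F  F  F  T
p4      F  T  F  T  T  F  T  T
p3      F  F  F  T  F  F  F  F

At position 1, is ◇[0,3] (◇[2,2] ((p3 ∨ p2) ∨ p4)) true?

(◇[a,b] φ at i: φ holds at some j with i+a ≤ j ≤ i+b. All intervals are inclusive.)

Check ◇[2,2] ((p3 ∨ p2) ∨ p4) at each j in [1,4]:
  j=1: holds (witness at 3)
  j=2: holds (witness at 4)
  j=3: fails (none in [5,5])
  j=4: holds (witness at 6)
Found at j=1 → formula holds.

Yes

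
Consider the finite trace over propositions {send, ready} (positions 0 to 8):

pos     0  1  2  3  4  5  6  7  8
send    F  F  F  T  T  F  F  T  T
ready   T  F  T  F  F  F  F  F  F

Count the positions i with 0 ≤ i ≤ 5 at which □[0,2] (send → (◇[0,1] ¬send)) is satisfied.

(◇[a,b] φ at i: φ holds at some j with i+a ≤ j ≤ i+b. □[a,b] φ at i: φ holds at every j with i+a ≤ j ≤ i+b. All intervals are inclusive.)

Evaluate at each i in [0,5]:
  i=0: ✓ (all of [0,2])
  i=1: ✗ (fails at j=3)
  i=2: ✗ (fails at j=3)
  i=3: ✗ (fails at j=3)
  i=4: ✓ (all of [4,6])
  i=5: ✗ (fails at j=7)
Positions where it holds: {0, 4} → 2.

2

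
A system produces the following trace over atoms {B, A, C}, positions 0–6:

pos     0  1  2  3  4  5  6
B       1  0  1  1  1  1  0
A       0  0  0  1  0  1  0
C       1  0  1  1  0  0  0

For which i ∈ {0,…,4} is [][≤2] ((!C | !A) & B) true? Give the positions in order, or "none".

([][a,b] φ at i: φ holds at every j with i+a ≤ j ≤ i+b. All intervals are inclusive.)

Evaluate at each i in [0,4]:
  i=0: ✗ (fails at j=1)
  i=1: ✗ (fails at j=1)
  i=2: ✗ (fails at j=3)
  i=3: ✗ (fails at j=3)
  i=4: ✗ (fails at j=6)

none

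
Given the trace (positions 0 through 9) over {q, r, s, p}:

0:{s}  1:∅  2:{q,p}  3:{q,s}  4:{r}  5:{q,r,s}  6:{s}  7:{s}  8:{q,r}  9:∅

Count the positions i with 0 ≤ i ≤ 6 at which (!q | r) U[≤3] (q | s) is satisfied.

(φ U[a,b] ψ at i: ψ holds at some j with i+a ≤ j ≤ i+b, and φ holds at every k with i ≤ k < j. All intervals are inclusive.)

7

Evaluate at each i in [0,6]:
  i=0: ✓ (rhs at j=0)
  i=1: ✓ (rhs at j=2; lhs holds on [1,1])
  i=2: ✓ (rhs at j=2)
  i=3: ✓ (rhs at j=3)
  i=4: ✓ (rhs at j=5; lhs holds on [4,4])
  i=5: ✓ (rhs at j=5)
  i=6: ✓ (rhs at j=6)
Positions where it holds: {0, 1, 2, 3, 4, 5, 6} → 7.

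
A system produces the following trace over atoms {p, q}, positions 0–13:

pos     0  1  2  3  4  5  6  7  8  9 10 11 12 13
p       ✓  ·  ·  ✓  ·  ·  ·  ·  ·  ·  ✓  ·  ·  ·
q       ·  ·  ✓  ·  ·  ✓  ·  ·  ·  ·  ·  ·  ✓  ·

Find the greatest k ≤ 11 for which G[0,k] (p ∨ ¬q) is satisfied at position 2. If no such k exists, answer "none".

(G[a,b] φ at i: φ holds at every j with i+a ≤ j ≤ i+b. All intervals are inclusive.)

(p ∨ ¬q) must hold from j=2 onward; find where it first fails.
  j=2: fails → no k works.

none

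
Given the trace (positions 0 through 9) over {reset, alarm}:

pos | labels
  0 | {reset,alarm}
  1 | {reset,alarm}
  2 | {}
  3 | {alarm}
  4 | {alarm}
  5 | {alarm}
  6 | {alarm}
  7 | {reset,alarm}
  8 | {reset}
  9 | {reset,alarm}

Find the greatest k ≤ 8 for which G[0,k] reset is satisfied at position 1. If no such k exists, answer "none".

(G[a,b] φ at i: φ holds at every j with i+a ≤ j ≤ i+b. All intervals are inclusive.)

0

reset must hold from j=1 onward; find where it first fails.
  j=1: holds
  j=2: fails
Holds on [1,1], so largest k = 0.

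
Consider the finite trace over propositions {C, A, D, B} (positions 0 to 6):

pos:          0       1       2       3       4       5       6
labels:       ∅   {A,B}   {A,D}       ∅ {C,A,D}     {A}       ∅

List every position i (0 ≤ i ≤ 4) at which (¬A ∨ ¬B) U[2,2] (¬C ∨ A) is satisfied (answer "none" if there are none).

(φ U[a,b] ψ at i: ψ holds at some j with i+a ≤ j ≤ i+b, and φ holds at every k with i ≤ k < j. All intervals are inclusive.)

2, 3, 4

Evaluate at each i in [0,4]:
  i=0: ✗ (lhs fails at k=1 before rhs at j=2)
  i=1: ✗ (lhs fails at k=1 before rhs at j=3)
  i=2: ✓ (rhs at j=4; lhs holds on [2,3])
  i=3: ✓ (rhs at j=5; lhs holds on [3,4])
  i=4: ✓ (rhs at j=6; lhs holds on [4,5])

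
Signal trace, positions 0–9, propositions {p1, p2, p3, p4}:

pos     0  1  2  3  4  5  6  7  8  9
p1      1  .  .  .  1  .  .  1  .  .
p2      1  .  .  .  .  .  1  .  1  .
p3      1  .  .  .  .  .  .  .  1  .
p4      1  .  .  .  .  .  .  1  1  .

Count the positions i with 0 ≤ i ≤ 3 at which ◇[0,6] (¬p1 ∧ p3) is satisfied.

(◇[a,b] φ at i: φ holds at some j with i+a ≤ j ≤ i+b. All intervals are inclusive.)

Evaluate at each i in [0,3]:
  i=0: ✗ (none in [0,6])
  i=1: ✗ (none in [1,7])
  i=2: ✓ (witness j=8)
  i=3: ✓ (witness j=8)
Positions where it holds: {2, 3} → 2.

2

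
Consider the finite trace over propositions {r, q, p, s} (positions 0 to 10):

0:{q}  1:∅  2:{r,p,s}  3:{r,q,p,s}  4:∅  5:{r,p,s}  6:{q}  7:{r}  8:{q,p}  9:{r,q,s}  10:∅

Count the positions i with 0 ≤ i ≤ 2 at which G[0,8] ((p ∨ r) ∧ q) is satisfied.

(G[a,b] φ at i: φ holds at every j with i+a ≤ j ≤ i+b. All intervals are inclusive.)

Evaluate at each i in [0,2]:
  i=0: ✗ (fails at j=0)
  i=1: ✗ (fails at j=1)
  i=2: ✗ (fails at j=2)
Positions where it holds: {} → 0.

0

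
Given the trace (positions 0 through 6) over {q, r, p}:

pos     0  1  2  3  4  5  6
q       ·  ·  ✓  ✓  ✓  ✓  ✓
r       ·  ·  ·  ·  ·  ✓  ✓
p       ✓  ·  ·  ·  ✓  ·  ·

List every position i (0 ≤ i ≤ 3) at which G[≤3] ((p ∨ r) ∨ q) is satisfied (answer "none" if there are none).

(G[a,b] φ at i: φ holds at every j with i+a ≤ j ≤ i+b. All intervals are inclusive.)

Evaluate at each i in [0,3]:
  i=0: ✗ (fails at j=1)
  i=1: ✗ (fails at j=1)
  i=2: ✓ (all of [2,5])
  i=3: ✓ (all of [3,6])

2, 3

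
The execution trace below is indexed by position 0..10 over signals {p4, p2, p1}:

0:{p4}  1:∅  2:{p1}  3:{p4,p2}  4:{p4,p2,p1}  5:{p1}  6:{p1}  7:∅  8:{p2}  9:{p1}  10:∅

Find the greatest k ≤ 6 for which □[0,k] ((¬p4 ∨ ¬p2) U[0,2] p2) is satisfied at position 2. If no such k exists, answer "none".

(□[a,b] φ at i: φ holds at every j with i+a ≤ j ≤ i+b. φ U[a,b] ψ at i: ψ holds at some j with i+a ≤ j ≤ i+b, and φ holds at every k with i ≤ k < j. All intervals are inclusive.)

((¬p4 ∨ ¬p2) U[0,2] p2) must hold from j=2 onward; find where it first fails.
  j=2: holds
  j=3: holds
  j=4: holds
  j=5: fails
Holds on [2,4], so largest k = 2.

2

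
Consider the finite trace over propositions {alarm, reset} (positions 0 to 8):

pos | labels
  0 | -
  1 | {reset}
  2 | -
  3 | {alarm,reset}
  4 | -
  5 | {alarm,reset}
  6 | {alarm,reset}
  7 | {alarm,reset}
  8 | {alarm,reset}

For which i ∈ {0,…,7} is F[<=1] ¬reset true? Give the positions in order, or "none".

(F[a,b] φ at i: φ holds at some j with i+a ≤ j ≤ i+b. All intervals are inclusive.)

Evaluate at each i in [0,7]:
  i=0: ✓ (witness j=0)
  i=1: ✓ (witness j=2)
  i=2: ✓ (witness j=2)
  i=3: ✓ (witness j=4)
  i=4: ✓ (witness j=4)
  i=5: ✗ (none in [5,6])
  i=6: ✗ (none in [6,7])
  i=7: ✗ (none in [7,8])

0, 1, 2, 3, 4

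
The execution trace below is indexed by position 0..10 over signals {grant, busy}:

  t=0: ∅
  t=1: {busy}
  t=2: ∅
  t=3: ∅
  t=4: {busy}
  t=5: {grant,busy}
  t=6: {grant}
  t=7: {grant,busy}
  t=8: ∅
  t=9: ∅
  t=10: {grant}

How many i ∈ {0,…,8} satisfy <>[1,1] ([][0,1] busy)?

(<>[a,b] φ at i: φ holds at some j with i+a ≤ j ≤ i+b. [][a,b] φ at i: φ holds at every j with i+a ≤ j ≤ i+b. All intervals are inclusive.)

Evaluate at each i in [0,8]:
  i=0: ✗ (none in [1,1])
  i=1: ✗ (none in [2,2])
  i=2: ✗ (none in [3,3])
  i=3: ✓ (witness j=4)
  i=4: ✗ (none in [5,5])
  i=5: ✗ (none in [6,6])
  i=6: ✗ (none in [7,7])
  i=7: ✗ (none in [8,8])
  i=8: ✗ (none in [9,9])
Positions where it holds: {3} → 1.

1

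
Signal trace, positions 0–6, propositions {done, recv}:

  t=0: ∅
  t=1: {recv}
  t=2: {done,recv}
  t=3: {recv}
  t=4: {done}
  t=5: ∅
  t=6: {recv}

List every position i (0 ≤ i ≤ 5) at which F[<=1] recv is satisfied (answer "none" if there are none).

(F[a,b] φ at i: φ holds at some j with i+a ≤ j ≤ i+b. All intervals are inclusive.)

0, 1, 2, 3, 5

Evaluate at each i in [0,5]:
  i=0: ✓ (witness j=1)
  i=1: ✓ (witness j=1)
  i=2: ✓ (witness j=2)
  i=3: ✓ (witness j=3)
  i=4: ✗ (none in [4,5])
  i=5: ✓ (witness j=6)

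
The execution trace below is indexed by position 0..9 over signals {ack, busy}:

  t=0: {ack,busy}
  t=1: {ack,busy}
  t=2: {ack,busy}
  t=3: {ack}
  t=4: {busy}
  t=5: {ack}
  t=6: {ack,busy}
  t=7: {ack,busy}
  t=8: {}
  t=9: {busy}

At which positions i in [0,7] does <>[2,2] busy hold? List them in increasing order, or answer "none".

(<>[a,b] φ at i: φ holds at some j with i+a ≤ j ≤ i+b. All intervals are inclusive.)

0, 2, 4, 5, 7

Evaluate at each i in [0,7]:
  i=0: ✓ (witness j=2)
  i=1: ✗ (none in [3,3])
  i=2: ✓ (witness j=4)
  i=3: ✗ (none in [5,5])
  i=4: ✓ (witness j=6)
  i=5: ✓ (witness j=7)
  i=6: ✗ (none in [8,8])
  i=7: ✓ (witness j=9)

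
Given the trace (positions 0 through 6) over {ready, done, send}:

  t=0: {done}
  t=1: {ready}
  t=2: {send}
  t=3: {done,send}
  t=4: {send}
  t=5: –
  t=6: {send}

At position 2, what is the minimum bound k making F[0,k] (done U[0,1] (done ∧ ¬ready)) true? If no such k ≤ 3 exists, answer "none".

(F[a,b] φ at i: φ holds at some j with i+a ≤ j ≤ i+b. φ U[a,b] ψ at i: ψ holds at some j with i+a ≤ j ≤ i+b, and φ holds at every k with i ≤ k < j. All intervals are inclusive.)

Scan j = 2,3,… for (done U[0,1] (done ∧ ¬ready)):
  j=2: fails
  j=3: holds
First hit at j=3, so smallest k = 3-2 = 1.

1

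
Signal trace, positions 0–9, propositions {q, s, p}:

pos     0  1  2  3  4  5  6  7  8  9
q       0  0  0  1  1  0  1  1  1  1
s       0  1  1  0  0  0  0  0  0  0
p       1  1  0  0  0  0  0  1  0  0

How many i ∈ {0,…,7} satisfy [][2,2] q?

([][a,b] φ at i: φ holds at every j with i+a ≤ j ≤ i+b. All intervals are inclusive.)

6

Evaluate at each i in [0,7]:
  i=0: ✗ (fails at j=2)
  i=1: ✓ (all of [3,3])
  i=2: ✓ (all of [4,4])
  i=3: ✗ (fails at j=5)
  i=4: ✓ (all of [6,6])
  i=5: ✓ (all of [7,7])
  i=6: ✓ (all of [8,8])
  i=7: ✓ (all of [9,9])
Positions where it holds: {1, 2, 4, 5, 6, 7} → 6.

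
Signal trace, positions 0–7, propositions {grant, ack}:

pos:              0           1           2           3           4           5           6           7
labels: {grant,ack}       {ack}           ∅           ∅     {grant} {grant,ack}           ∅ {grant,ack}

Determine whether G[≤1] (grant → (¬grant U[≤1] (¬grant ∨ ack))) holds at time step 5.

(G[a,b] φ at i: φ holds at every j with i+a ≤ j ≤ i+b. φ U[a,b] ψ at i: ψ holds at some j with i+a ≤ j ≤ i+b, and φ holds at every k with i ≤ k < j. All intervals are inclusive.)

Holds

Check (grant → (¬grant U[≤1] (¬grant ∨ ack))) at every j in [5,6]:
  j=5: antecedent true; consequent holds → ✓
  j=6: antecedent false → ✓
All positions satisfy it → formula holds.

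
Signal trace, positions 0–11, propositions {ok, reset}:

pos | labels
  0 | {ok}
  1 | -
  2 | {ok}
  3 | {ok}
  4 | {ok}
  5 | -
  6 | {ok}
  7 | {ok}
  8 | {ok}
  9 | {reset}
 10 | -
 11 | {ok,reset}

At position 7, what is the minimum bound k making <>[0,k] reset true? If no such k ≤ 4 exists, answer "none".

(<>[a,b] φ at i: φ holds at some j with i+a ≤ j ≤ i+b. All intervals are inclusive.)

2

Scan j = 7,8,… for reset:
  j=7: fails
  j=8: fails
  j=9: holds
First hit at j=9, so smallest k = 9-7 = 2.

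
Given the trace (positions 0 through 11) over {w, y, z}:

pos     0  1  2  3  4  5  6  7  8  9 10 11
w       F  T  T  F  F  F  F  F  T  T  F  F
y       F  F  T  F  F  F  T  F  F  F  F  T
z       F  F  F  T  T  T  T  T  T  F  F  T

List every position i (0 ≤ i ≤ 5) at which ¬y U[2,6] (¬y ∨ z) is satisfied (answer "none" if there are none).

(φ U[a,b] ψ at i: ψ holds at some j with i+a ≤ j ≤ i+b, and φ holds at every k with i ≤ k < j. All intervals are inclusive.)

Evaluate at each i in [0,5]:
  i=0: ✗ (lhs fails at k=2 before rhs at j=3)
  i=1: ✗ (lhs fails at k=2 before rhs at j=3)
  i=2: ✗ (lhs fails at k=2 before rhs at j=4)
  i=3: ✓ (rhs at j=5; lhs holds on [3,4])
  i=4: ✓ (rhs at j=6; lhs holds on [4,5])
  i=5: ✗ (lhs fails at k=6 before rhs at j=7)

3, 4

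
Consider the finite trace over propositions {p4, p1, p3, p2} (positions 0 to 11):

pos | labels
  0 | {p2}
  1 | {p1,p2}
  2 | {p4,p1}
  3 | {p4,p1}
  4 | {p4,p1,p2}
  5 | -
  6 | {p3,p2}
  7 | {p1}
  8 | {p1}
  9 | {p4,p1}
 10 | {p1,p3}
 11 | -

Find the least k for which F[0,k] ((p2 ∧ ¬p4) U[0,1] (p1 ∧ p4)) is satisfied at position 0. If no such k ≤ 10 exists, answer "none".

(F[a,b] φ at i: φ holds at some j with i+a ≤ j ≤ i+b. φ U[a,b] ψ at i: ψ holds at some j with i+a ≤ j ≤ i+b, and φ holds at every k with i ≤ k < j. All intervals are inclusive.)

Scan j = 0,1,… for ((p2 ∧ ¬p4) U[0,1] (p1 ∧ p4)):
  j=0: fails
  j=1: holds
First hit at j=1, so smallest k = 1-0 = 1.

1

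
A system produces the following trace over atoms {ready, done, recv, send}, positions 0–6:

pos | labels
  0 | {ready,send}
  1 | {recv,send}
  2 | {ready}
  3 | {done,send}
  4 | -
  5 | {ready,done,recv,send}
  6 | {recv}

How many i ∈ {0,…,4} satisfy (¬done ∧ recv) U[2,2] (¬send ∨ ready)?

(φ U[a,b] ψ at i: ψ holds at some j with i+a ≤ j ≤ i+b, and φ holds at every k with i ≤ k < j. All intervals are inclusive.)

0

Evaluate at each i in [0,4]:
  i=0: ✗ (lhs fails at k=0 before rhs at j=2)
  i=1: ✗ (no rhs in [3,3])
  i=2: ✗ (lhs fails at k=2 before rhs at j=4)
  i=3: ✗ (lhs fails at k=3 before rhs at j=5)
  i=4: ✗ (lhs fails at k=4 before rhs at j=6)
Positions where it holds: {} → 0.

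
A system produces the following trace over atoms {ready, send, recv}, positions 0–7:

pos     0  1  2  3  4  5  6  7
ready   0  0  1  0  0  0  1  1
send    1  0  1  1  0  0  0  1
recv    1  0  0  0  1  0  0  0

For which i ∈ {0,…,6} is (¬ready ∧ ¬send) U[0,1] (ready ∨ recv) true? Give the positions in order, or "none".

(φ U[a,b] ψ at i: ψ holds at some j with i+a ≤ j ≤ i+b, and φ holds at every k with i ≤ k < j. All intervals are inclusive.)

0, 1, 2, 4, 5, 6

Evaluate at each i in [0,6]:
  i=0: ✓ (rhs at j=0)
  i=1: ✓ (rhs at j=2; lhs holds on [1,1])
  i=2: ✓ (rhs at j=2)
  i=3: ✗ (lhs fails at k=3 before rhs at j=4)
  i=4: ✓ (rhs at j=4)
  i=5: ✓ (rhs at j=6; lhs holds on [5,5])
  i=6: ✓ (rhs at j=6)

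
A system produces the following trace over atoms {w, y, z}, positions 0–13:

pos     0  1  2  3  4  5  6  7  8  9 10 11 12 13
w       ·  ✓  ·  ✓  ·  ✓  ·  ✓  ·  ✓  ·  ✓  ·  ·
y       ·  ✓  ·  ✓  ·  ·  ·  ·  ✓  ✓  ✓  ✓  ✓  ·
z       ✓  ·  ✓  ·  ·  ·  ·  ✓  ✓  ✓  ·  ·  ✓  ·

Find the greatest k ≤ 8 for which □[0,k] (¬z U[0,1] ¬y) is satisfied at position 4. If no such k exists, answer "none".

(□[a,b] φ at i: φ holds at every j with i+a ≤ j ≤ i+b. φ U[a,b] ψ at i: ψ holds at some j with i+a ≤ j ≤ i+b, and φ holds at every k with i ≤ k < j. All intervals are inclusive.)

(¬z U[0,1] ¬y) must hold from j=4 onward; find where it first fails.
  j=4: holds
  j=5: holds
  j=6: holds
  j=7: holds
  j=8: fails
Holds on [4,7], so largest k = 3.

3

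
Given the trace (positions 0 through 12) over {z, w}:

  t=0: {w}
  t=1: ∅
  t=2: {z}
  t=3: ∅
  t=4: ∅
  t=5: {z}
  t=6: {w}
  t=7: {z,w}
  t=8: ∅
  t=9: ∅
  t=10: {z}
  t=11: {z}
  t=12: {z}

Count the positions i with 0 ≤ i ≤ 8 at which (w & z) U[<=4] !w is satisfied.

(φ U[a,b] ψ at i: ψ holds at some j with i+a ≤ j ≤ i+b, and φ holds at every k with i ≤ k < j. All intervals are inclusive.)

7

Evaluate at each i in [0,8]:
  i=0: ✗ (lhs fails at k=0 before rhs at j=1)
  i=1: ✓ (rhs at j=1)
  i=2: ✓ (rhs at j=2)
  i=3: ✓ (rhs at j=3)
  i=4: ✓ (rhs at j=4)
  i=5: ✓ (rhs at j=5)
  i=6: ✗ (lhs fails at k=6 before rhs at j=8)
  i=7: ✓ (rhs at j=8; lhs holds on [7,7])
  i=8: ✓ (rhs at j=8)
Positions where it holds: {1, 2, 3, 4, 5, 7, 8} → 7.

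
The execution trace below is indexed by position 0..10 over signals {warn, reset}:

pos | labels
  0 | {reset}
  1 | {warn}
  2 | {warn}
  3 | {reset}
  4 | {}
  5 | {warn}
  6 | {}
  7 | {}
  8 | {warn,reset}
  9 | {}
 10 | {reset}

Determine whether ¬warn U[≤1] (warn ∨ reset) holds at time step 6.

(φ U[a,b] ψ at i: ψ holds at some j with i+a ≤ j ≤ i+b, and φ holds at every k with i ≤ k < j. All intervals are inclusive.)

Need some j in [6,7] with (warn ∨ reset), and ¬warn at every k in [6,j-1].
  j=6: (warn ∨ reset) false.
  j=7: (warn ∨ reset) false.
No j in the window works → until fails.

Does not hold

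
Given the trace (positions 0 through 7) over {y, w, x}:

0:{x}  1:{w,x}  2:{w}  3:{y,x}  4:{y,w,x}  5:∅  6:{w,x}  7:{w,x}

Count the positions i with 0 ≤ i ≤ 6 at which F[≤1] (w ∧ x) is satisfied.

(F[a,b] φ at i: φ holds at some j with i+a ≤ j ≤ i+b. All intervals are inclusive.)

Evaluate at each i in [0,6]:
  i=0: ✓ (witness j=1)
  i=1: ✓ (witness j=1)
  i=2: ✗ (none in [2,3])
  i=3: ✓ (witness j=4)
  i=4: ✓ (witness j=4)
  i=5: ✓ (witness j=6)
  i=6: ✓ (witness j=6)
Positions where it holds: {0, 1, 3, 4, 5, 6} → 6.

6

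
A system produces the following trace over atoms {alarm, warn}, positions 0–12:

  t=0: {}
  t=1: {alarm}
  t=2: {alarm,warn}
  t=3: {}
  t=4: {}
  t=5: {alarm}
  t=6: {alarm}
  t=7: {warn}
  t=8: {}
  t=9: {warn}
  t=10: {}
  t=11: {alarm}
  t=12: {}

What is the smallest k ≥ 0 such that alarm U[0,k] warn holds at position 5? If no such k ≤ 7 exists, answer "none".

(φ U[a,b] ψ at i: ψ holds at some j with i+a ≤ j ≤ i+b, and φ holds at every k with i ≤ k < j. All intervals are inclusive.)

Need earliest j ≥ 5 with warn, and alarm at every k in [5,j-1].
  j=5: rhs fails.
  j=6: rhs fails.
  j=7: rhs holds; lhs holds on [5,6]. k = 2.

2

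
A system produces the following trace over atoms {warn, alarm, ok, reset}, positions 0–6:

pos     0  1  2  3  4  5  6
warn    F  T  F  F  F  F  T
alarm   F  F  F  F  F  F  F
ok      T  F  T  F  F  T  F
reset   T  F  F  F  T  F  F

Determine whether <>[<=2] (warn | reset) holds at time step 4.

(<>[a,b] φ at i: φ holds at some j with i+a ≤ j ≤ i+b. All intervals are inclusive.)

Check (warn | reset) at each j in [4,6]:
  j=4: true
  j=5: false
  j=6: true
Found at j=4 → formula holds.

Holds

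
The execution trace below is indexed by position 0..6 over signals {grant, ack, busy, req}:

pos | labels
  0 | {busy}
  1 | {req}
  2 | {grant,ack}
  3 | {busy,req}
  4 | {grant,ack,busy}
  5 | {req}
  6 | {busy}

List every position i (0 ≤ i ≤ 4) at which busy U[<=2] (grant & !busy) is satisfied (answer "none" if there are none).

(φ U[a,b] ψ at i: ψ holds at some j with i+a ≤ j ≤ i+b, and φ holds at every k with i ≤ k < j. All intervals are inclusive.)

2

Evaluate at each i in [0,4]:
  i=0: ✗ (lhs fails at k=1 before rhs at j=2)
  i=1: ✗ (lhs fails at k=1 before rhs at j=2)
  i=2: ✓ (rhs at j=2)
  i=3: ✗ (no rhs in [3,5])
  i=4: ✗ (no rhs in [4,6])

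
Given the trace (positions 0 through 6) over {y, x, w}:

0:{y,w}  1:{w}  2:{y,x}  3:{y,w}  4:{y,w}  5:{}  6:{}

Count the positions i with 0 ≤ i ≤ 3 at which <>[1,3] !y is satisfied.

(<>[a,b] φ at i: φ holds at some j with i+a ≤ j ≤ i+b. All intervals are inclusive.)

3

Evaluate at each i in [0,3]:
  i=0: ✓ (witness j=1)
  i=1: ✗ (none in [2,4])
  i=2: ✓ (witness j=5)
  i=3: ✓ (witness j=5)
Positions where it holds: {0, 2, 3} → 3.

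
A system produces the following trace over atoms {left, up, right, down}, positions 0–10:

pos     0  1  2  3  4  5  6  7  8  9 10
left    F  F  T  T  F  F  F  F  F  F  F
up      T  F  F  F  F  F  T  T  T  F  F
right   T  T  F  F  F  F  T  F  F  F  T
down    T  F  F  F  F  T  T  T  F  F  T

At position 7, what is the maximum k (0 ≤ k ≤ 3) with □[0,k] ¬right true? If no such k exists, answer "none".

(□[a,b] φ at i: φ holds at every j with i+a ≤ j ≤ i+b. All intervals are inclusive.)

¬right must hold from j=7 onward; find where it first fails.
  j=7: holds
  j=8: holds
  j=9: holds
  j=10: fails
Holds on [7,9], so largest k = 2.

2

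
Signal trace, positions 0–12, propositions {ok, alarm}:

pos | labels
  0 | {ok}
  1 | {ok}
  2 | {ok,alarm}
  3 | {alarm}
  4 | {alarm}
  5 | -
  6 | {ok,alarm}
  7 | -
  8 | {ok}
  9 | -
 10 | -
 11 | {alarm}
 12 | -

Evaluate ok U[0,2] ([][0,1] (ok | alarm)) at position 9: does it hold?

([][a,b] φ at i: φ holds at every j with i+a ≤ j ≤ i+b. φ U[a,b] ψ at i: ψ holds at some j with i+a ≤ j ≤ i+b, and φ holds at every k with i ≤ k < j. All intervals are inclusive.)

Need some j in [9,11] with [][0,1] (ok | alarm), and ok at every k in [9,j-1].
  j=9: [][0,1] (ok | alarm) — fails at 9.
  j=10: [][0,1] (ok | alarm) — fails at 10.
  j=11: [][0,1] (ok | alarm) — fails at 12.
No j in the window works → until fails.

Does not hold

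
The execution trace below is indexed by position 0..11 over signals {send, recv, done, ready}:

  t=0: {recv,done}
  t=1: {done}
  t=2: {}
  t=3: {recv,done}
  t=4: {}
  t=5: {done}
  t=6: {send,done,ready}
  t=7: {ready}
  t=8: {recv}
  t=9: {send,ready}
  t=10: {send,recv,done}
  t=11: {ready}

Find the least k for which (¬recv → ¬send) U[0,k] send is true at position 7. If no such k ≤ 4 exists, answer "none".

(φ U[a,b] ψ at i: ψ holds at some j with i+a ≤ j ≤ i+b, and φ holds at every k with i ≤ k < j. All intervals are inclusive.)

2

Need earliest j ≥ 7 with send, and (¬recv → ¬send) at every k in [7,j-1].
  j=7: rhs fails.
  j=8: rhs fails.
  j=9: rhs holds; lhs holds on [7,8]. k = 2.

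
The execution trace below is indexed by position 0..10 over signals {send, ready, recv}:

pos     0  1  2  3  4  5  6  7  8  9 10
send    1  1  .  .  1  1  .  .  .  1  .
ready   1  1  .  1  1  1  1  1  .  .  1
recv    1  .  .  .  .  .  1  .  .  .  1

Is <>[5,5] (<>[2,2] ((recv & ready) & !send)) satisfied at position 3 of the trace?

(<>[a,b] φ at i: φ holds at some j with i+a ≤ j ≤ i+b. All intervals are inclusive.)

Holds

Check <>[2,2] ((recv & ready) & !send) at each j in [8,8]:
  j=8: holds (witness at 10)
Found at j=8 → formula holds.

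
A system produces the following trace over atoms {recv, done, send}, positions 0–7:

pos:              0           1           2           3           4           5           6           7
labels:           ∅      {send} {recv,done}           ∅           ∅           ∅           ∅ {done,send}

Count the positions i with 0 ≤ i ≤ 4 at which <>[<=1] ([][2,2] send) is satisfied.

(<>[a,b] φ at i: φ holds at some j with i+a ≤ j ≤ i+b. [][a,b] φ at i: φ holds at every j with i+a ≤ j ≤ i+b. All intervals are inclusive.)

Evaluate at each i in [0,4]:
  i=0: ✗ (none in [0,1])
  i=1: ✗ (none in [1,2])
  i=2: ✗ (none in [2,3])
  i=3: ✗ (none in [3,4])
  i=4: ✓ (witness j=5)
Positions where it holds: {4} → 1.

1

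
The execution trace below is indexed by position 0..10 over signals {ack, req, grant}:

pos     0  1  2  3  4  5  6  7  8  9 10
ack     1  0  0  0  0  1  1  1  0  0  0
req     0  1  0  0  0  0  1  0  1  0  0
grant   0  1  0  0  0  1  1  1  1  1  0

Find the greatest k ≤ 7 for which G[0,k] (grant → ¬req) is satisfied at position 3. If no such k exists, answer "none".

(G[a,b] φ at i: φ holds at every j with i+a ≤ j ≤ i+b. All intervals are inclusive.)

(grant → ¬req) must hold from j=3 onward; find where it first fails.
  j=3: holds
  j=4: holds
  j=5: holds
  j=6: fails
Holds on [3,5], so largest k = 2.

2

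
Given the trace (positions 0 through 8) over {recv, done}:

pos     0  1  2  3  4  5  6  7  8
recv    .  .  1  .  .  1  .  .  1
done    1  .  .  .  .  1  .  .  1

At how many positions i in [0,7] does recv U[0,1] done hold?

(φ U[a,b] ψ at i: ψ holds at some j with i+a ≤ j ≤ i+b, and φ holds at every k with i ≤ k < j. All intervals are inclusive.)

2

Evaluate at each i in [0,7]:
  i=0: ✓ (rhs at j=0)
  i=1: ✗ (no rhs in [1,2])
  i=2: ✗ (no rhs in [2,3])
  i=3: ✗ (no rhs in [3,4])
  i=4: ✗ (lhs fails at k=4 before rhs at j=5)
  i=5: ✓ (rhs at j=5)
  i=6: ✗ (no rhs in [6,7])
  i=7: ✗ (lhs fails at k=7 before rhs at j=8)
Positions where it holds: {0, 5} → 2.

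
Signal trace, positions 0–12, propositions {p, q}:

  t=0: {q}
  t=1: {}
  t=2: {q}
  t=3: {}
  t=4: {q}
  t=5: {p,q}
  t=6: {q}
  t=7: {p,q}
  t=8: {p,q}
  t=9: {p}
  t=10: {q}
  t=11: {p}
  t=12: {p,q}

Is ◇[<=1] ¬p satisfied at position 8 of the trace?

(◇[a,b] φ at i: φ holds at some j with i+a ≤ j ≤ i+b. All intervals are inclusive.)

Does not hold

Check ¬p at each j in [8,9]:
  j=8: false
  j=9: false
No position in the window satisfies it → formula fails.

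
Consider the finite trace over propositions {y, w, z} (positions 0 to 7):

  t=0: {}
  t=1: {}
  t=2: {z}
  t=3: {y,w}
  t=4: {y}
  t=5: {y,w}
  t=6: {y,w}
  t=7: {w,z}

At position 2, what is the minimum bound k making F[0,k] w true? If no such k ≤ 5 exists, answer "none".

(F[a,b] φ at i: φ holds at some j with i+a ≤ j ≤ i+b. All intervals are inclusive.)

1

Scan j = 2,3,… for w:
  j=2: fails
  j=3: holds
First hit at j=3, so smallest k = 3-2 = 1.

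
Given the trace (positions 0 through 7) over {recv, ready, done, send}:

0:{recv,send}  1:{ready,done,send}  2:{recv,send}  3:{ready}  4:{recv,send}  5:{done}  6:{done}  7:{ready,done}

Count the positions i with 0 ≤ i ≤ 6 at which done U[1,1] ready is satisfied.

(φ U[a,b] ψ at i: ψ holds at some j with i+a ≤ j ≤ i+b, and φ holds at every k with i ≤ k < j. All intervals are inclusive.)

Evaluate at each i in [0,6]:
  i=0: ✗ (lhs fails at k=0 before rhs at j=1)
  i=1: ✗ (no rhs in [2,2])
  i=2: ✗ (lhs fails at k=2 before rhs at j=3)
  i=3: ✗ (no rhs in [4,4])
  i=4: ✗ (no rhs in [5,5])
  i=5: ✗ (no rhs in [6,6])
  i=6: ✓ (rhs at j=7; lhs holds on [6,6])
Positions where it holds: {6} → 1.

1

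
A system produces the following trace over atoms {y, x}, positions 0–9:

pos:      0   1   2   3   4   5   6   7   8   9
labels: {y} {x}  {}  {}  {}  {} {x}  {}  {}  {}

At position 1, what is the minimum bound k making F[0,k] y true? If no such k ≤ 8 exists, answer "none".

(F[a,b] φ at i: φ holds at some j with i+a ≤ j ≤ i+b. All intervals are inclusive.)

none

Scan j = 1,2,… for y:
  j=1: fails
  j=2: fails
  j=3: fails
  j=4: fails
  j=5: fails
  j=6: fails
  j=7: fails
  j=8: fails
  j=9: fails
No j in [1,9] satisfies it → none.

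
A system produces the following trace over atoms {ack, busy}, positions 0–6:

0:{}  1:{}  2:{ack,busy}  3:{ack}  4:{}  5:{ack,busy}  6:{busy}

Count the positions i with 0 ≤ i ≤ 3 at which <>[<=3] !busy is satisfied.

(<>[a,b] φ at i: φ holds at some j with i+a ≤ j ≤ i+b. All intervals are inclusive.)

4

Evaluate at each i in [0,3]:
  i=0: ✓ (witness j=0)
  i=1: ✓ (witness j=1)
  i=2: ✓ (witness j=3)
  i=3: ✓ (witness j=3)
Positions where it holds: {0, 1, 2, 3} → 4.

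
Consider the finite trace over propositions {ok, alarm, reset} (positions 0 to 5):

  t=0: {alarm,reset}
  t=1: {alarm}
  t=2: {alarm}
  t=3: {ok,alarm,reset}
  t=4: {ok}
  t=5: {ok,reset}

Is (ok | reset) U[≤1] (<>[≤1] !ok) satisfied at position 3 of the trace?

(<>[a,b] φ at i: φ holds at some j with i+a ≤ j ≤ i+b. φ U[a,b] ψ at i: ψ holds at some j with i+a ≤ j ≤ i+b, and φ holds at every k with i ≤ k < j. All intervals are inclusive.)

Does not hold

Need some j in [3,4] with <>[≤1] !ok, and (ok | reset) at every k in [3,j-1].
  j=3: <>[≤1] !ok — fails (none in [3,4]).
  j=4: <>[≤1] !ok — fails (none in [4,5]).
No j in the window works → until fails.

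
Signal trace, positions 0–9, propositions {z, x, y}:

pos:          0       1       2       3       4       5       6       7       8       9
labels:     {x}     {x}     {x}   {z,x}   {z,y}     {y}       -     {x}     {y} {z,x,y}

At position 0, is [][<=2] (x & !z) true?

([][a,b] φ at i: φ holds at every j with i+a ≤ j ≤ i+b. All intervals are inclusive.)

True

Check (x & !z) at every j in [0,2]:
  j=0: true
  j=1: true
  j=2: true
All positions satisfy it → formula holds.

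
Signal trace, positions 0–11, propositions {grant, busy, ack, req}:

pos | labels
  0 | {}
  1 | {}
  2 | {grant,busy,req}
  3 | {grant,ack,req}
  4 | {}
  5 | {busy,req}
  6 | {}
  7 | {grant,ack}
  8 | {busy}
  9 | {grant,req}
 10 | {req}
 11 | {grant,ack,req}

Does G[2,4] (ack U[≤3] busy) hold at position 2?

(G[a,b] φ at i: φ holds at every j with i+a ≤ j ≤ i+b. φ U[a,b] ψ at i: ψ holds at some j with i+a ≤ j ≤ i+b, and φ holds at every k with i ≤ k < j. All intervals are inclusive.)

Check (ack U[≤3] busy) at every j in [4,6]:
  j=4: fails
  j=5: holds
  j=6: fails
Fails at j=4 → formula fails.

False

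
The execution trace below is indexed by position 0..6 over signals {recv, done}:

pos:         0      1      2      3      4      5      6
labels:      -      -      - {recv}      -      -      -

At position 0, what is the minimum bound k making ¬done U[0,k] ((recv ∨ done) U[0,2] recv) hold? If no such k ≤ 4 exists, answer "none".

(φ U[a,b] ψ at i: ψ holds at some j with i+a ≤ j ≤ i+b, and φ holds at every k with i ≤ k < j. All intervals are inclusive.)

Need earliest j ≥ 0 with ((recv ∨ done) U[0,2] recv), and ¬done at every k in [0,j-1].
  j=0: rhs fails.
  j=1: rhs fails.
  j=2: rhs fails.
  j=3: rhs holds; lhs holds on [0,2]. k = 3.

3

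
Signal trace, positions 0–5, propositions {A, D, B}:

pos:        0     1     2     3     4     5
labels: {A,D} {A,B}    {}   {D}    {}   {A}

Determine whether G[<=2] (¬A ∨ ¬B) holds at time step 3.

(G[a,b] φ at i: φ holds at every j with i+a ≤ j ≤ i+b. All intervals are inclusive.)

Yes

Check (¬A ∨ ¬B) at every j in [3,5]:
  j=3: true
  j=4: true
  j=5: true
All positions satisfy it → formula holds.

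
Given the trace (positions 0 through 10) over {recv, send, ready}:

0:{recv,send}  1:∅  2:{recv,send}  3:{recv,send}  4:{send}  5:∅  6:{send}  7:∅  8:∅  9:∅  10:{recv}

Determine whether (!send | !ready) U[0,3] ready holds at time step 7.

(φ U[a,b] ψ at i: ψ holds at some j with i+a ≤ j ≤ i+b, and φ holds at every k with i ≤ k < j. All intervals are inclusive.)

Does not hold

Need some j in [7,10] with ready, and (!send | !ready) at every k in [7,j-1].
  j=7: ready false.
  j=8: ready false.
  j=9: ready false.
  j=10: ready false.
No j in the window works → until fails.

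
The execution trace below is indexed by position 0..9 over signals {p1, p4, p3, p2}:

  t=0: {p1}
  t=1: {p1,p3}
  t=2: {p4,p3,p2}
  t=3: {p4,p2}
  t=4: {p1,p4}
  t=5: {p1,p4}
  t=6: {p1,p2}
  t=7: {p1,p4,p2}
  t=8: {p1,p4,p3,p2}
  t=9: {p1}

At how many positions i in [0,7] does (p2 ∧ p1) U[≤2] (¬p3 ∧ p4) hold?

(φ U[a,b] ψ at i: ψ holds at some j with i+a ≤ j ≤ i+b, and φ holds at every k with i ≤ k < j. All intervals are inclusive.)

5

Evaluate at each i in [0,7]:
  i=0: ✗ (no rhs in [0,2])
  i=1: ✗ (lhs fails at k=1 before rhs at j=3)
  i=2: ✗ (lhs fails at k=2 before rhs at j=3)
  i=3: ✓ (rhs at j=3)
  i=4: ✓ (rhs at j=4)
  i=5: ✓ (rhs at j=5)
  i=6: ✓ (rhs at j=7; lhs holds on [6,6])
  i=7: ✓ (rhs at j=7)
Positions where it holds: {3, 4, 5, 6, 7} → 5.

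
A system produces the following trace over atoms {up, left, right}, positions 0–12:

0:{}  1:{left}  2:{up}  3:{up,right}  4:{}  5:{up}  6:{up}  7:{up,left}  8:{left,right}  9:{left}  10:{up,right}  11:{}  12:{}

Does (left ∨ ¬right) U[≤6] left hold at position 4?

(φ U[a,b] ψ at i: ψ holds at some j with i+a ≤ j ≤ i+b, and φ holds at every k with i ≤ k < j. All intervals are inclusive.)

True

Need some j in [4,10] with left, and (left ∨ ¬right) at every k in [4,j-1].
  j=4: left false.
  j=5: left false.
  j=6: left false.
  j=7: left holds; (left ∨ ¬right) holds at every k in [4,6] → satisfied.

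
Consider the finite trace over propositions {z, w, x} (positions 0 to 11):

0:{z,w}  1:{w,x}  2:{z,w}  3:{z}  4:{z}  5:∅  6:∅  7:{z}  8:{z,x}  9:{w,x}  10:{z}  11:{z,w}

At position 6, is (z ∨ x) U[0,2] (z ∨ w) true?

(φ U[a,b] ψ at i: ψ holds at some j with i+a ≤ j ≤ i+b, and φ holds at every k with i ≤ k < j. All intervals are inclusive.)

Need some j in [6,8] with (z ∨ w), and (z ∨ x) at every k in [6,j-1].
  j=6: (z ∨ w) false.
  j=7: (z ∨ w) holds, but (z ∨ x) fails at k=6 → not this j.
  j=8: (z ∨ w) holds, but (z ∨ x) fails at k=6 → not this j.
No j in the window works → until fails.

Does not hold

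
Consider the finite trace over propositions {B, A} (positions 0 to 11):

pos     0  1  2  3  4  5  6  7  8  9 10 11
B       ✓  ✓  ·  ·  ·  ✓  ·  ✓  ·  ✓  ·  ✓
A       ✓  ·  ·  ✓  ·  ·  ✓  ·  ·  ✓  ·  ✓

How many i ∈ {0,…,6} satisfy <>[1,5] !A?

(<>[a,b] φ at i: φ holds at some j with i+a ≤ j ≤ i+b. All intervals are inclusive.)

7

Evaluate at each i in [0,6]:
  i=0: ✓ (witness j=1)
  i=1: ✓ (witness j=2)
  i=2: ✓ (witness j=4)
  i=3: ✓ (witness j=4)
  i=4: ✓ (witness j=5)
  i=5: ✓ (witness j=7)
  i=6: ✓ (witness j=7)
Positions where it holds: {0, 1, 2, 3, 4, 5, 6} → 7.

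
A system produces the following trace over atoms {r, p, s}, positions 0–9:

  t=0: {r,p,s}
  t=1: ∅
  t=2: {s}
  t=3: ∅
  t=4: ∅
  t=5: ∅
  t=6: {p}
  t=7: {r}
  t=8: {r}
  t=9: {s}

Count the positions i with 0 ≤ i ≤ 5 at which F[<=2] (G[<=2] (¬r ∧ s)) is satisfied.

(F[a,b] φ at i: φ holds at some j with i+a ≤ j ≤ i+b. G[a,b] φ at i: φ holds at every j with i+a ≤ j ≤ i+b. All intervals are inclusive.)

0

Evaluate at each i in [0,5]:
  i=0: ✗ (none in [0,2])
  i=1: ✗ (none in [1,3])
  i=2: ✗ (none in [2,4])
  i=3: ✗ (none in [3,5])
  i=4: ✗ (none in [4,6])
  i=5: ✗ (none in [5,7])
Positions where it holds: {} → 0.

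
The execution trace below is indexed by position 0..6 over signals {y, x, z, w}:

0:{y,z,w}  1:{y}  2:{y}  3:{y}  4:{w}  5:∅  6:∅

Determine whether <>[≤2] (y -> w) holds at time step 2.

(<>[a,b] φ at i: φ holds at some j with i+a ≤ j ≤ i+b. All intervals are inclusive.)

Yes

Check (y -> w) at each j in [2,4]:
  j=2: false
  j=3: false
  j=4: true
Found at j=4 → formula holds.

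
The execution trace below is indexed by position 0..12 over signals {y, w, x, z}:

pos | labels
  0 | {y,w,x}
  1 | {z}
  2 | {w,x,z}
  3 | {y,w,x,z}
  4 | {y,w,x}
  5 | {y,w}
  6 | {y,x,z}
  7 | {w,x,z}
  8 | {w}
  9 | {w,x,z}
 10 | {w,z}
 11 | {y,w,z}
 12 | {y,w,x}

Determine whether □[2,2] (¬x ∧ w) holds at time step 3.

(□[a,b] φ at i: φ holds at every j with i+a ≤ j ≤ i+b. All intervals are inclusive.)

Yes

Check (¬x ∧ w) at every j in [5,5]:
  j=5: true
All positions satisfy it → formula holds.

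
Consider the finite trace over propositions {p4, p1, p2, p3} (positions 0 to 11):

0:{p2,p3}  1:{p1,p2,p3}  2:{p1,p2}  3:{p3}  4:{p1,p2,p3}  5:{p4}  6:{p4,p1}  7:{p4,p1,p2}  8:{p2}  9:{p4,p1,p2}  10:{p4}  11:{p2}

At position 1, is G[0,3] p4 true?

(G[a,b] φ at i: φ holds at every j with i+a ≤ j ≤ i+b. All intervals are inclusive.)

No

Check p4 at every j in [1,4]:
  j=1: false
  j=2: false
  j=3: false
  j=4: false
Fails at j=1 → formula fails.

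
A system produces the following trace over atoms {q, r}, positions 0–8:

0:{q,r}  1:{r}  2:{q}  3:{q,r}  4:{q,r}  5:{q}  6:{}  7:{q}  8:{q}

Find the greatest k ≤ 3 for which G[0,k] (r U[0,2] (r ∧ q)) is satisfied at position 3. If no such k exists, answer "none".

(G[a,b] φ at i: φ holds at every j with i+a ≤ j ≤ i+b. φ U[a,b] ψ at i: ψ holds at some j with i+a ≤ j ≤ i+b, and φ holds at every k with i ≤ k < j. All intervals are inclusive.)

(r U[0,2] (r ∧ q)) must hold from j=3 onward; find where it first fails.
  j=3: holds
  j=4: holds
  j=5: fails
Holds on [3,4], so largest k = 1.

1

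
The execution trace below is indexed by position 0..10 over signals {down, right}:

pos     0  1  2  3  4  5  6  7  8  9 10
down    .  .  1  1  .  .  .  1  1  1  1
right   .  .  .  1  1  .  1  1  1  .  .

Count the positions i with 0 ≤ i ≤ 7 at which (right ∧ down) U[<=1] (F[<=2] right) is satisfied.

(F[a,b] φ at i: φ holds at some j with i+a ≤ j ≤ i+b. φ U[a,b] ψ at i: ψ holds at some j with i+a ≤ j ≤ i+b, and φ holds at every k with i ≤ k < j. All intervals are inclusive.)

Evaluate at each i in [0,7]:
  i=0: ✗ (lhs fails at k=0 before rhs at j=1)
  i=1: ✓ (rhs at j=1)
  i=2: ✓ (rhs at j=2)
  i=3: ✓ (rhs at j=3)
  i=4: ✓ (rhs at j=4)
  i=5: ✓ (rhs at j=5)
  i=6: ✓ (rhs at j=6)
  i=7: ✓ (rhs at j=7)
Positions where it holds: {1, 2, 3, 4, 5, 6, 7} → 7.

7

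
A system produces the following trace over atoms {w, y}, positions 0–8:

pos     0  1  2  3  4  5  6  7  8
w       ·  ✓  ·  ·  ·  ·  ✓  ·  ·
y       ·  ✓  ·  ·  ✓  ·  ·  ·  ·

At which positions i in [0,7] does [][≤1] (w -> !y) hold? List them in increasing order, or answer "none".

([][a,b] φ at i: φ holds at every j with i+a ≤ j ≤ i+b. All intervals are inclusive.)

Evaluate at each i in [0,7]:
  i=0: ✗ (fails at j=1)
  i=1: ✗ (fails at j=1)
  i=2: ✓ (all of [2,3])
  i=3: ✓ (all of [3,4])
  i=4: ✓ (all of [4,5])
  i=5: ✓ (all of [5,6])
  i=6: ✓ (all of [6,7])
  i=7: ✓ (all of [7,8])

2, 3, 4, 5, 6, 7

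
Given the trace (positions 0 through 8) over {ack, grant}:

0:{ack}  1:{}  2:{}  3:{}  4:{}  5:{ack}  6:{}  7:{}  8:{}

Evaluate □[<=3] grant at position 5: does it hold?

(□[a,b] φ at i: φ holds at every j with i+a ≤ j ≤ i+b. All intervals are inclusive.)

False

Check grant at every j in [5,8]:
  j=5: false
  j=6: false
  j=7: false
  j=8: false
Fails at j=5 → formula fails.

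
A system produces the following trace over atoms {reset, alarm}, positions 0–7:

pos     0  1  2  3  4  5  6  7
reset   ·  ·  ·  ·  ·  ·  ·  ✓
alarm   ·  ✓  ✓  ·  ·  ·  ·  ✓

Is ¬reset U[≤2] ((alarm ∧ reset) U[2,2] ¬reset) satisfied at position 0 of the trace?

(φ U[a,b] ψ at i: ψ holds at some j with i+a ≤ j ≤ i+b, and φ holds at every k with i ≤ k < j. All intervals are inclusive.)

Need some j in [0,2] with ((alarm ∧ reset) U[2,2] ¬reset), and ¬reset at every k in [0,j-1].
  j=0: ((alarm ∧ reset) U[2,2] ¬reset) — fails.
  j=1: ((alarm ∧ reset) U[2,2] ¬reset) — fails.
  j=2: ((alarm ∧ reset) U[2,2] ¬reset) — fails.
No j in the window works → until fails.

No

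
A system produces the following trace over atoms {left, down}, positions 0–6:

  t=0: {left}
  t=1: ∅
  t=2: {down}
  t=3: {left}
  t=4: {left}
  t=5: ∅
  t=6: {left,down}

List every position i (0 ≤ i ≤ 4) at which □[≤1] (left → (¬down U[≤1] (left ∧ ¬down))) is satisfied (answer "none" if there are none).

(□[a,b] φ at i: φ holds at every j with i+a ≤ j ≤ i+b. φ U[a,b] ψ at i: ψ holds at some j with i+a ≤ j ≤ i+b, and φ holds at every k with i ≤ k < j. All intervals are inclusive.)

Evaluate at each i in [0,4]:
  i=0: ✓ (all of [0,1])
  i=1: ✓ (all of [1,2])
  i=2: ✓ (all of [2,3])
  i=3: ✓ (all of [3,4])
  i=4: ✓ (all of [4,5])

0, 1, 2, 3, 4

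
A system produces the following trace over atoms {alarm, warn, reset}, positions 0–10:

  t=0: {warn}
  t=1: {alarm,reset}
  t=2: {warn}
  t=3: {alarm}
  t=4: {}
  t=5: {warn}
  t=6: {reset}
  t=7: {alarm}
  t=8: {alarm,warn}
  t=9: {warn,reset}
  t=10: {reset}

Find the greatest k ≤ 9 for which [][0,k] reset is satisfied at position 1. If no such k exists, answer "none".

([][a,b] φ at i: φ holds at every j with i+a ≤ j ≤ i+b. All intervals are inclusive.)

0

reset must hold from j=1 onward; find where it first fails.
  j=1: holds
  j=2: fails
Holds on [1,1], so largest k = 0.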